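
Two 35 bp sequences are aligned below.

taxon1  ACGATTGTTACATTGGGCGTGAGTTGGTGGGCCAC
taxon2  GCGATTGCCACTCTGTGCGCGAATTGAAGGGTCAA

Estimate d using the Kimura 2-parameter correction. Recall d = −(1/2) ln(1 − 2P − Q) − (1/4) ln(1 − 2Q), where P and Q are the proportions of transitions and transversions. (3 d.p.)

0.489

Of 35 sites, 8 differences are transitions and 4 are transversions, so P = 8/35 ≈ 0.228571 and Q = 4/35 ≈ 0.114286.
Under the Kimura two-parameter model, d = −½ ln(1 − 2P − Q) − ¼ ln(1 − 2Q).
1 − 2P − Q = 0.428572, giving −½ ln(0.428572) = 0.423648.
1 − 2Q = 0.771428, giving −¼ ln(0.771428) = 0.064878.
d = 0.423648 + 0.064878 = 0.488526.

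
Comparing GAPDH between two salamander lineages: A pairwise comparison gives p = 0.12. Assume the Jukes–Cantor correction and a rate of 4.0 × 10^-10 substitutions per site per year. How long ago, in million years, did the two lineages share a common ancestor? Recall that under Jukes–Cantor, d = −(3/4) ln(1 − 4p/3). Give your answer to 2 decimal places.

163.46

d = −(3/4) ln(1 − 4p/3) = −0.75 ln(1 − 0.16) = −0.75 ln(0.84)
  = −0.75 × (-0.174353) = 0.130765 substitutions/site.
Under a molecular clock d = 2μt, so t = d/(2μ) = 0.130765 / (2 × 4.0 × 10^-10) = 163.46 million years.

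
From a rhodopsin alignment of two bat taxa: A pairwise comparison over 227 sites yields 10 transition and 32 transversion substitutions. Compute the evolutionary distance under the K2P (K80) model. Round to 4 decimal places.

0.2129

P = 10/227 ≈ 0.044053 and Q = 32/227 ≈ 0.140969.
Under the Kimura two-parameter model, d = −½ ln(1 − 2P − Q) − ¼ ln(1 − 2Q).
1 − 2P − Q = 0.770925, giving −½ ln(0.770925) = 0.130082.
1 − 2Q = 0.718062, giving −¼ ln(0.718062) = 0.082800.
d = 0.130082 + 0.082800 = 0.212882.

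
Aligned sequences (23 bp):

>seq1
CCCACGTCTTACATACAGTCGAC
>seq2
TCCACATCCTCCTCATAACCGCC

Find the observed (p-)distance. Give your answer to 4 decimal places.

The sequences differ at 10 of 23 positions (sites 1, 6, 9, 11, 13, 14, 16, 18, 19, 22).
p = 10/23 = 0.434782… ≈ 0.4348 (to 4 d.p.).

0.4348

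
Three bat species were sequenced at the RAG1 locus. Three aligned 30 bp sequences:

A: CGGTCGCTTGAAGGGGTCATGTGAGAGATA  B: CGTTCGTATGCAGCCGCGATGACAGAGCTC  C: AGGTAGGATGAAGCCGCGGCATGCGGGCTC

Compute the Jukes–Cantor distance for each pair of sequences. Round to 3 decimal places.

A–B: 12/30 sites differ → p = 0.4, d = −0.75 ln(1 − 0.533333) = 0.571605 ≈ 0.572.
A–C: 15/30 sites differ → p = 0.5, d = −0.75 ln(1 − 0.666667) = 0.823960 ≈ 0.824.
B–C: 12/30 sites differ → p = 0.4, d = −0.75 ln(1 − 0.533333) = 0.571605 ≈ 0.572.

d(A,B) = 0.572, d(A,C) = 0.824, d(B,C) = 0.572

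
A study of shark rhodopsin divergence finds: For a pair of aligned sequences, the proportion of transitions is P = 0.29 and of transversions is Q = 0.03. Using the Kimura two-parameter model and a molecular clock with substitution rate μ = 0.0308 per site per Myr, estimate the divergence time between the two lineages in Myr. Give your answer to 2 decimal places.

7.89

Under the Kimura two-parameter model, d = −½ ln(1 − 2P − Q) − ¼ ln(1 − 2Q).
1 − 2P − Q = 0.39, giving −½ ln(0.39) = 0.470804.
1 − 2Q = 0.94, giving −¼ ln(0.94) = 0.015469.
d = 0.470804 + 0.015469 = 0.486273.
Under a molecular clock d = 2μt, so t = d/(2μ) = 0.486273 / (2 × 0.0308) = 7.89 Myr.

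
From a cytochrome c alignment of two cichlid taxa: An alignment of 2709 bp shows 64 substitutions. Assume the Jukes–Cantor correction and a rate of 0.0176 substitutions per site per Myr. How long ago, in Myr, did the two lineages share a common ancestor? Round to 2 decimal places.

p = 64/2709 ≈ 0.023625.
d = −(3/4) ln(1 − 4p/3) = −0.75 ln(1 − 0.0315) = −0.75 ln(0.9685)
  = −0.75 × (-0.032007) = 0.024005 substitutions/site.
Under a molecular clock d = 2μt, so t = d/(2μ) = 0.024005 / (2 × 0.0176) = 0.68 Myr.

0.68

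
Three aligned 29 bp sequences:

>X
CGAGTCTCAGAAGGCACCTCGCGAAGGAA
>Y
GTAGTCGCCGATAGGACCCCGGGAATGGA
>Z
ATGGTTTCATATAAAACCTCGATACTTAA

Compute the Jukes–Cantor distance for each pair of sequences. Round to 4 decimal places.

X–Y: 11/29 sites differ → p ≈ 0.37931, d = −0.75 ln(1 − 0.505747) = 0.528531 ≈ 0.5285.
X–Z: 14/29 sites differ → p ≈ 0.482759, d = −0.75 ln(1 − 0.643679) = 0.773942 ≈ 0.7739.
Y–Z: 14/29 sites differ → p ≈ 0.482759, d = −0.75 ln(1 − 0.643679) = 0.773942 ≈ 0.7739.

d(X,Y) = 0.5285, d(X,Z) = 0.7739, d(Y,Z) = 0.7739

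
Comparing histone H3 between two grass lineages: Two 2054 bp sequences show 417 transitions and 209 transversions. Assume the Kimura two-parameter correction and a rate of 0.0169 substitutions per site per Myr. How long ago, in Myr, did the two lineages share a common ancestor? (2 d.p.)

P = 417/2054 ≈ 0.203019 and Q = 209/2054 ≈ 0.101753.
Under the Kimura two-parameter model, d = −½ ln(1 − 2P − Q) − ¼ ln(1 − 2Q).
1 − 2P − Q = 0.492209, giving −½ ln(0.492209) = 0.354426.
1 − 2Q = 0.796494, giving −¼ ln(0.796494) = 0.056884.
d = 0.354426 + 0.056884 = 0.411310.
Under a molecular clock d = 2μt, so t = d/(2μ) = 0.411310 / (2 × 0.0169) = 12.17 Myr.

12.17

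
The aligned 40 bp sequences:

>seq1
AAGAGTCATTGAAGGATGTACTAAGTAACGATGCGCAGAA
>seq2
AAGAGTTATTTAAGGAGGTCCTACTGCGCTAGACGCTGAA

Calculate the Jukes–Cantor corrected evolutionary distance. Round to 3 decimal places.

The sequences differ at 13 of 40 sites, so p = 13/40 = 0.325.
d = −(3/4) ln(1 − 4p/3) = −0.75 ln(1 − 0.433333) = −0.75 ln(0.566667)
  = −0.75 × (-0.567983) = 0.425987 substitutions/site.

0.426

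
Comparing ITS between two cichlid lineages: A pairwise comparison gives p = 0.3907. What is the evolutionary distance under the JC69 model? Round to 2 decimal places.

0.55

d = −(3/4) ln(1 − 4p/3) = −0.75 ln(1 − 0.520933) = −0.75 ln(0.479067)
  = −0.75 × (-0.735915) = 0.551936 substitutions/site.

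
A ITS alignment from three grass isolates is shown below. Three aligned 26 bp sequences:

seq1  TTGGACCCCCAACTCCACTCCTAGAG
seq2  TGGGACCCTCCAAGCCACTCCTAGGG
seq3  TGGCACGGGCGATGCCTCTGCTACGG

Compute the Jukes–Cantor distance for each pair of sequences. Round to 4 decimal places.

d(seq1,seq2) = 0.2758, d(seq1,seq3) = 0.7166, d(seq2,seq3) = 0.4643

seq1–seq2: 6/26 sites differ → p ≈ 0.230769, d = −0.75 ln(1 − 0.307692) = 0.275793 ≈ 0.2758.
seq1–seq3: 12/26 sites differ → p ≈ 0.461538, d = −0.75 ln(1 − 0.615384) = 0.716632 ≈ 0.7166.
seq2–seq3: 9/26 sites differ → p ≈ 0.346154, d = −0.75 ln(1 − 0.461539) = 0.464280 ≈ 0.4643.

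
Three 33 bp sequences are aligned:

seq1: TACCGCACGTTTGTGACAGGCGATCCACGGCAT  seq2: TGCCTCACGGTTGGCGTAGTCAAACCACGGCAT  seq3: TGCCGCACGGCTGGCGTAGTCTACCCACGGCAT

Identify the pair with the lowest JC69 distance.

seq1–seq2: 10/33 differ, p = 0.303, d = 0.388.
seq1–seq3: 10/33 differ, p = 0.303, d = 0.388.
seq2–seq3: 4/33 differ, p = 0.121, d = 0.132.
The smallest distance is between seq2 and seq3.

seq2 and seq3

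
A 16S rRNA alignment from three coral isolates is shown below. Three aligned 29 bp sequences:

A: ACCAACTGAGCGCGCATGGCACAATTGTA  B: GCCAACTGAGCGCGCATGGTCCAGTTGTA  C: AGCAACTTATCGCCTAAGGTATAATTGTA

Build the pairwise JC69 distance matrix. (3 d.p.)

d(A,B) = 0.152, d(A,C) = 0.344, d(B,C) = 0.462

A–B: 4/29 sites differ → p ≈ 0.137931, d = −0.75 ln(1 − 0.183908) = 0.152421 ≈ 0.152.
A–C: 8/29 sites differ → p ≈ 0.275862, d = −0.75 ln(1 − 0.367816) = 0.343931 ≈ 0.344.
B–C: 10/29 sites differ → p ≈ 0.344828, d = −0.75 ln(1 − 0.459771) = 0.461822 ≈ 0.462.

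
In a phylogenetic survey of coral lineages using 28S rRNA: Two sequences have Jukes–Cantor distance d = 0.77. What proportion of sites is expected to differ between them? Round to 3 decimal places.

p = (3/4)(1 − e^(−4d/3)) = 0.75 × (1 − e^(-1.026667)) = 0.75 × (1 − 0.358199) = 0.481351.

0.481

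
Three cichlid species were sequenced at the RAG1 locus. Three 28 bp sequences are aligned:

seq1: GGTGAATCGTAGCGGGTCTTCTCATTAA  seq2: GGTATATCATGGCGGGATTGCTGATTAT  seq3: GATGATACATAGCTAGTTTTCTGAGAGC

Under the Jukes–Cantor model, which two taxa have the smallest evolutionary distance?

seq1 and seq2

seq1–seq2: 9/28 differ, p = 0.321, d = 0.420.
seq1–seq3: 12/28 differ, p = 0.429, d = 0.635.
seq2–seq3: 14/28 differ, p = 0.500, d = 0.824.
The smallest distance is between seq1 and seq2.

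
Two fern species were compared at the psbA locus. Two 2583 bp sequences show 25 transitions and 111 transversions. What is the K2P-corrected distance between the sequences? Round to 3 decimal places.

0.055

P = 25/2583 ≈ 0.009679 and Q = 111/2583 ≈ 0.042973.
Under the Kimura two-parameter model, d = −½ ln(1 − 2P − Q) − ¼ ln(1 − 2Q).
1 − 2P − Q = 0.937669, giving −½ ln(0.937669) = 0.032179.
1 − 2Q = 0.914054, giving −¼ ln(0.914054) = 0.022466.
d = 0.032179 + 0.022466 = 0.054645.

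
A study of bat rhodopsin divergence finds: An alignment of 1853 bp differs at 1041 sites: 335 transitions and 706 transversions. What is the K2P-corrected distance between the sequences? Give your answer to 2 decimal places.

P = 335/1853 ≈ 0.180788 and Q = 706/1853 ≈ 0.381004.
Under the Kimura two-parameter model, d = −½ ln(1 − 2P − Q) − ¼ ln(1 − 2Q).
1 − 2P − Q = 0.25742, giving −½ ln(0.25742) = 0.678523.
1 − 2Q = 0.237992, giving −¼ ln(0.237992) = 0.358880.
d = 0.678523 + 0.358880 = 1.037403.

1.04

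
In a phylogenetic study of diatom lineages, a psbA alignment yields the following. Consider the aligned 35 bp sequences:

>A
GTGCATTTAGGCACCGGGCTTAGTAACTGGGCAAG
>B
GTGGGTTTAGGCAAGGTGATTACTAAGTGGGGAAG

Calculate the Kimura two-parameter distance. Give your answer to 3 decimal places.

0.321

Of 35 sites, 1 differences are transitions and 8 are transversions, so P = 1/35 ≈ 0.028571 and Q = 8/35 ≈ 0.228571.
Under the Kimura two-parameter model, d = −½ ln(1 − 2P − Q) − ¼ ln(1 − 2Q).
1 − 2P − Q = 0.714287, giving −½ ln(0.714287) = 0.168235.
1 − 2Q = 0.542858, giving −¼ ln(0.542858) = 0.152727.
d = 0.168235 + 0.152727 = 0.320962.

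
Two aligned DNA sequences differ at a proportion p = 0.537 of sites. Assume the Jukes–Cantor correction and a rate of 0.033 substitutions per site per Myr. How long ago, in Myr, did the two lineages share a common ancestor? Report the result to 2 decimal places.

d = −(3/4) ln(1 − 4p/3) = −0.75 ln(1 − 0.716) = −0.75 ln(0.284)
  = −0.75 × (-1.258781) = 0.944086 substitutions/site.
Under a molecular clock d = 2μt, so t = d/(2μ) = 0.944086 / (2 × 0.033) = 14.30 Myr.

14.30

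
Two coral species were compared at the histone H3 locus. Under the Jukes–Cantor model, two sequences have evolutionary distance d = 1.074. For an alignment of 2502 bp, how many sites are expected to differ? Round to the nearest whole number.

1428

Invert JC69: p = (3/4)(1 − e^(−4d/3)) = 0.75 × (1 − e^(-1.432)) = 0.75 × (1 − 0.238831) = 0.570877.
Expected differing sites = pL ≈ 0.570877 × 2502 = 1428.334254 ≈ 1428.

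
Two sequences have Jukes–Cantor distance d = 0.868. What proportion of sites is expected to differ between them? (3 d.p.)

0.514

p = (3/4)(1 − e^(−4d/3)) = 0.75 × (1 − e^(-1.157333)) = 0.75 × (1 − 0.314323) = 0.514258.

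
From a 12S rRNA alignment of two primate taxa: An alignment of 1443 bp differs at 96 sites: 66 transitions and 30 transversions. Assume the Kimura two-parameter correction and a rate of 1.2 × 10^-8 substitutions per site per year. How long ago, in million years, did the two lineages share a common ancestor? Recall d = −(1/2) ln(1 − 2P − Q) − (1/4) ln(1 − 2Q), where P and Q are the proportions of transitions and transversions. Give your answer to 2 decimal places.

P = 66/1443 ≈ 0.045738 and Q = 30/1443 ≈ 0.02079.
Under the Kimura two-parameter model, d = −½ ln(1 − 2P − Q) − ¼ ln(1 − 2Q).
1 − 2P − Q = 0.887734, giving −½ ln(0.887734) = 0.059542.
1 − 2Q = 0.95842, giving −¼ ln(0.95842) = 0.010617.
d = 0.059542 + 0.010617 = 0.070159.
Under a molecular clock d = 2μt, so t = d/(2μ) = 0.070159 / (2 × 1.2 × 10^-8) = 2.92 million years.

2.92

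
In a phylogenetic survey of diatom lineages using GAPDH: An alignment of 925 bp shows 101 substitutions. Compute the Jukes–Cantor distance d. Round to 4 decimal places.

p = 101/925 ≈ 0.109189.
d = −(3/4) ln(1 − 4p/3) = −0.75 ln(1 − 0.145585) = −0.75 ln(0.854415)
  = −0.75 × (-0.157338) = 0.118004 substitutions/site.

0.1180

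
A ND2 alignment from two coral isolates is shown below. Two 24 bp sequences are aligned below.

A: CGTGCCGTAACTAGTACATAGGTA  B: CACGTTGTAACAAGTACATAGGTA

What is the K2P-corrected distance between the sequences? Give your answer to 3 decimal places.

Of 24 sites, 4 differences are transitions and 1 are transversions, so P = 4/24 ≈ 0.166667 and Q = 1/24 ≈ 0.041667.
Under the Kimura two-parameter model, d = −½ ln(1 − 2P − Q) − ¼ ln(1 − 2Q).
1 − 2P − Q = 0.624999, giving −½ ln(0.624999) = 0.235003.
1 − 2Q = 0.916666, giving −¼ ln(0.916666) = 0.021753.
d = 0.235003 + 0.021753 = 0.256756.

0.257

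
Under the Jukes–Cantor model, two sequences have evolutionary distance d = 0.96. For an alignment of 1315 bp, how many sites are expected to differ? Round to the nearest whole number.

Invert JC69: p = (3/4)(1 − e^(−4d/3)) = 0.75 × (1 − e^(-1.28)) = 0.75 × (1 − 0.278037) = 0.541472.
Expected differing sites = pL ≈ 0.541472 × 1315 = 712.03568 ≈ 712.

712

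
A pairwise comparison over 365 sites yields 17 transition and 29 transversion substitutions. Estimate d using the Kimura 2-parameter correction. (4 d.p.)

P = 17/365 ≈ 0.046575 and Q = 29/365 ≈ 0.079452.
Under the Kimura two-parameter model, d = −½ ln(1 − 2P − Q) − ¼ ln(1 − 2Q).
1 − 2P − Q = 0.827398, giving −½ ln(0.827398) = 0.094735.
1 − 2Q = 0.841096, giving −¼ ln(0.841096) = 0.043262.
d = 0.094735 + 0.043262 = 0.137997.

0.1380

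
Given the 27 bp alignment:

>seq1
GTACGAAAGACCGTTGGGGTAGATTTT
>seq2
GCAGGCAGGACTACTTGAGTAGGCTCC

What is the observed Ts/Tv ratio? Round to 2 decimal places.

3.33

Transitions are A↔G and C↔T; transversions are all other mismatches.
Transitions: 10. Transversions: 3.
R = 10/3 = 3.333333… ≈ 3.33 (to 2 d.p.).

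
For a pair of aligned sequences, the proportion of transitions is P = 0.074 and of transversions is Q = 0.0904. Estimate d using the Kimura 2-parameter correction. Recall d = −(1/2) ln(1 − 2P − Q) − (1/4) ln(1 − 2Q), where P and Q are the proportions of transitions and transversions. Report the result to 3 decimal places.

0.186

Under the Kimura two-parameter model, d = −½ ln(1 − 2P − Q) − ¼ ln(1 − 2Q).
1 − 2P − Q = 0.7616, giving −½ ln(0.7616) = 0.136167.
1 − 2Q = 0.8192, giving −¼ ln(0.8192) = 0.049857.
d = 0.136167 + 0.049857 = 0.186024.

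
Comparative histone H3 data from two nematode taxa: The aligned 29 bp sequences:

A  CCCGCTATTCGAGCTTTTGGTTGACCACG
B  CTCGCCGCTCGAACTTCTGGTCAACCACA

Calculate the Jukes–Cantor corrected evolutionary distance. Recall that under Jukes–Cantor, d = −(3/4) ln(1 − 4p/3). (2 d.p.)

The sequences differ at 9 of 29 sites (2, 6, 7, 8, 13, 17, 22, 23, 29), so p = 9/29 ≈ 0.310345.
d = −(3/4) ln(1 − 4p/3) = −0.75 ln(1 − 0.413793) = −0.75 ln(0.586207)
  = −0.75 × (-0.534082) = 0.400562 substitutions/site.

0.40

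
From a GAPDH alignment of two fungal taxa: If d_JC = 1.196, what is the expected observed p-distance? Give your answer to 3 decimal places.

0.598

p = (3/4)(1 − e^(−4d/3)) = 0.75 × (1 − e^(-1.594667)) = 0.75 × (1 − 0.202976) = 0.597768.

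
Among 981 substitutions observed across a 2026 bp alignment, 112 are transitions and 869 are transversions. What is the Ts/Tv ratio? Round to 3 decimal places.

R = 112/869 = 0.128883… ≈ 0.129 (to 3 d.p.).

0.129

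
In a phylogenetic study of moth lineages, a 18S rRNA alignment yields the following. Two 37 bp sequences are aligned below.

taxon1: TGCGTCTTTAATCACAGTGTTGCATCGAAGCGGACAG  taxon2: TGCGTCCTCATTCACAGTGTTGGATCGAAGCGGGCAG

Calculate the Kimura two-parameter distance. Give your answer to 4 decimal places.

0.1504

Of 37 sites, 3 differences are transitions and 2 are transversions, so P = 3/37 ≈ 0.081081 and Q = 2/37 ≈ 0.054054.
Under the Kimura two-parameter model, d = −½ ln(1 − 2P − Q) − ¼ ln(1 − 2Q).
1 − 2P − Q = 0.783784, giving −½ ln(0.783784) = 0.121811.
1 − 2Q = 0.891892, giving −¼ ln(0.891892) = 0.028603.
d = 0.121811 + 0.028603 = 0.150414.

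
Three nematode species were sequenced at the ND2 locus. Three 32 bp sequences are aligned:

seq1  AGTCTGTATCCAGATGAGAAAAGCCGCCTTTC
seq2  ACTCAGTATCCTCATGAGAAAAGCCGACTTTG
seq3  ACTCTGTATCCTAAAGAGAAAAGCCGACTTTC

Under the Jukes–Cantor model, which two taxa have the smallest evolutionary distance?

seq1–seq2: 6/32 differ, p = 0.188, d = 0.216.
seq1–seq3: 5/32 differ, p = 0.156, d = 0.175.
seq2–seq3: 4/32 differ, p = 0.125, d = 0.137.
The smallest distance is between seq2 and seq3.

seq2 and seq3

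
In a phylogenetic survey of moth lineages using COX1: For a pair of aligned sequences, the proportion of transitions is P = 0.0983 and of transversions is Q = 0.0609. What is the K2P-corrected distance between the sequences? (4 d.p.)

0.1813

Under the Kimura two-parameter model, d = −½ ln(1 − 2P − Q) − ¼ ln(1 − 2Q).
1 − 2P − Q = 0.7425, giving −½ ln(0.7425) = 0.148866.
1 − 2Q = 0.8782, giving −¼ ln(0.8782) = 0.032470.
d = 0.148866 + 0.032470 = 0.181336.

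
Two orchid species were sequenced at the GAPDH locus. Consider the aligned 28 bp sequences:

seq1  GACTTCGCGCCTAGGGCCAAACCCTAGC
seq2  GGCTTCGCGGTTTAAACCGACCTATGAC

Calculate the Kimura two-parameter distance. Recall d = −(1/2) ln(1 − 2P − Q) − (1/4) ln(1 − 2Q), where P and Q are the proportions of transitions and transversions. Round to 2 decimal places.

Of 28 sites, 9 differences are transitions and 4 are transversions, so P = 9/28 ≈ 0.321429 and Q = 4/28 ≈ 0.142857.
Under the Kimura two-parameter model, d = −½ ln(1 − 2P − Q) − ¼ ln(1 − 2Q).
1 − 2P − Q = 0.214285, giving −½ ln(0.214285) = 0.770224.
1 − 2Q = 0.714286, giving −¼ ln(0.714286) = 0.084118.
d = 0.770224 + 0.084118 = 0.854342.

0.85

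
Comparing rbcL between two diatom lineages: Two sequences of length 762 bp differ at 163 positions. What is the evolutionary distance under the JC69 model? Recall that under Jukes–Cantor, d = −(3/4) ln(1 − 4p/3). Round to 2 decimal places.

0.25

p = 163/762 ≈ 0.213911.
d = −(3/4) ln(1 − 4p/3) = −0.75 ln(1 − 0.285215) = −0.75 ln(0.714785)
  = −0.75 × (-0.335773) = 0.251830 substitutions/site.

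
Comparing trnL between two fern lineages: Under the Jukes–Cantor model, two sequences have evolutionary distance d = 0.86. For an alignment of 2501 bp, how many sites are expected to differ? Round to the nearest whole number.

Invert JC69: p = (3/4)(1 − e^(−4d/3)) = 0.75 × (1 − e^(-1.146667)) = 0.75 × (1 − 0.317694) = 0.511730.
Expected differing sites = pL ≈ 0.511730 × 2501 = 1279.83673 ≈ 1280.

1280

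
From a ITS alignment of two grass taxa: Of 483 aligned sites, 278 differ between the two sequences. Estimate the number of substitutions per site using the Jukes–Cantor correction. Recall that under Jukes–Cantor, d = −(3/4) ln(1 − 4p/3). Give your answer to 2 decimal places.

1.09

p = 278/483 ≈ 0.575569.
d = −(3/4) ln(1 − 4p/3) = −0.75 ln(1 − 0.767425) = −0.75 ln(0.232575)
  = −0.75 × (-1.458543) = 1.093907 substitutions/site.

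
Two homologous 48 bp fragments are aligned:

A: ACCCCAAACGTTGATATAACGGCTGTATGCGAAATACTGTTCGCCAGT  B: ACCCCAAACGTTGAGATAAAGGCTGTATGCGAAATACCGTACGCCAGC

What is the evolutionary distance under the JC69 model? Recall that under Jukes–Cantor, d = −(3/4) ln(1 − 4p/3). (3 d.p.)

The sequences differ at 5 of 48 sites (15, 20, 38, 41, 48), so p = 5/48 ≈ 0.104167.
d = −(3/4) ln(1 − 4p/3) = −0.75 ln(1 − 0.138889) = −0.75 ln(0.861111)
  = −0.75 × (-0.149532) = 0.112149 substitutions/site.

0.112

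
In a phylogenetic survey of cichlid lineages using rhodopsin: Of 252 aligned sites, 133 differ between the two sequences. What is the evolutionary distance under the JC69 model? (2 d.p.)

0.91

p = 133/252 ≈ 0.527778.
d = −(3/4) ln(1 − 4p/3) = −0.75 ln(1 − 0.703704) = −0.75 ln(0.296296)
  = −0.75 × (-1.216396) = 0.912297 substitutions/site.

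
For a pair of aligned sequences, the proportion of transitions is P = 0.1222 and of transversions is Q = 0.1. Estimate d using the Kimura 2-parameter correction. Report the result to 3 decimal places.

0.267

Under the Kimura two-parameter model, d = −½ ln(1 − 2P − Q) − ¼ ln(1 − 2Q).
1 − 2P − Q = 0.6556, giving −½ ln(0.6556) = 0.211102.
1 − 2Q = 0.8, giving −¼ ln(0.8) = 0.055786.
d = 0.211102 + 0.055786 = 0.266888.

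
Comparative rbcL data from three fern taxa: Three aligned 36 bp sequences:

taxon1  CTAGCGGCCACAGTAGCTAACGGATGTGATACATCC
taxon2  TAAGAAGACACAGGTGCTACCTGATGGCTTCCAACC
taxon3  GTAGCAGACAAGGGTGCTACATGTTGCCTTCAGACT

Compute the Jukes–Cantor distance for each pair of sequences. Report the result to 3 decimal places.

taxon1–taxon2: 14/36 sites differ → p ≈ 0.388889, d = −0.75 ln(1 − 0.518519) = 0.548166 ≈ 0.548.
taxon1–taxon3: 19/36 sites differ → p ≈ 0.527778, d = −0.75 ln(1 − 0.703704) = 0.912297 ≈ 0.912.
taxon2–taxon3: 11/36 sites differ → p ≈ 0.305556, d = −0.75 ln(1 − 0.407408) = 0.392437 ≈ 0.392.

d(taxon1,taxon2) = 0.548, d(taxon1,taxon3) = 0.912, d(taxon2,taxon3) = 0.392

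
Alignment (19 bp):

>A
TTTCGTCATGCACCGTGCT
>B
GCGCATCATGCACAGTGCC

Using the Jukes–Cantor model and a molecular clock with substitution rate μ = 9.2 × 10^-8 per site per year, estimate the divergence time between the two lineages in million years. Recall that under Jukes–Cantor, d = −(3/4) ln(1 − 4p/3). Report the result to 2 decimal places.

2.23

The sequences differ at 6 of 19 sites (1, 2, 3, 5, 14, 19), so p = 6/19 ≈ 0.315789.
d = −(3/4) ln(1 − 4p/3) = −0.75 ln(1 − 0.421052) = −0.75 ln(0.578948)
  = −0.75 × (-0.546543) = 0.409907 substitutions/site.
Under a molecular clock d = 2μt, so t = d/(2μ) = 0.409907 / (2 × 9.2 × 10^-8) = 2.23 million years.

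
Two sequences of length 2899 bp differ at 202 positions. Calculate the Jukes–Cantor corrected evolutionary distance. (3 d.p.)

0.073

p = 202/2899 ≈ 0.069679.
d = −(3/4) ln(1 − 4p/3) = −0.75 ln(1 − 0.092905) = −0.75 ln(0.907095)
  = −0.75 × (-0.097508) = 0.073131 substitutions/site.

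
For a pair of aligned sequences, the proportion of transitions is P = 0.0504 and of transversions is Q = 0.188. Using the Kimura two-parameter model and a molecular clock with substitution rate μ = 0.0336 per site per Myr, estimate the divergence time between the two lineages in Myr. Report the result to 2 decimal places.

Under the Kimura two-parameter model, d = −½ ln(1 − 2P − Q) − ¼ ln(1 − 2Q).
1 − 2P − Q = 0.7112, giving −½ ln(0.7112) = 0.170401.
1 − 2Q = 0.624, giving −¼ ln(0.624) = 0.117901.
d = 0.170401 + 0.117901 = 0.288302.
Under a molecular clock d = 2μt, so t = d/(2μ) = 0.288302 / (2 × 0.0336) = 4.29 Myr.

4.29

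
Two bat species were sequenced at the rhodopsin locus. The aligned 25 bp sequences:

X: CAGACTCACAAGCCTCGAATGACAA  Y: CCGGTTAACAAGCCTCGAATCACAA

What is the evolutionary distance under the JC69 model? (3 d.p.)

The sequences differ at 5 of 25 sites (2, 4, 5, 7, 21), so p = 5/25 = 0.2.
d = −(3/4) ln(1 − 4p/3) = −0.75 ln(1 − 0.266667) = −0.75 ln(0.733333)
  = −0.75 × (-0.310155) = 0.232616 substitutions/site.

0.233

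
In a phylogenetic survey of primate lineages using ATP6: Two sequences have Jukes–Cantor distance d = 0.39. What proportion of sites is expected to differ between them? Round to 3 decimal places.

p = (3/4)(1 − e^(−4d/3)) = 0.75 × (1 − e^(-0.52)) = 0.75 × (1 − 0.594521) = 0.304109.

0.304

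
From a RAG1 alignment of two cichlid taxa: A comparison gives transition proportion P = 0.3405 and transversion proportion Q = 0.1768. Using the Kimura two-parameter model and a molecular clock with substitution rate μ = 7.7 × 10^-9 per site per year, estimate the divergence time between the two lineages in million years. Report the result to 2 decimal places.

70.41

Under the Kimura two-parameter model, d = −½ ln(1 − 2P − Q) − ¼ ln(1 − 2Q).
1 − 2P − Q = 0.1422, giving −½ ln(0.1422) = 0.975260.
1 − 2Q = 0.6464, giving −¼ ln(0.6464) = 0.109084.
d = 0.975260 + 0.109084 = 1.084344.
Under a molecular clock d = 2μt, so t = d/(2μ) = 1.084344 / (2 × 7.7 × 10^-9) = 70.41 million years.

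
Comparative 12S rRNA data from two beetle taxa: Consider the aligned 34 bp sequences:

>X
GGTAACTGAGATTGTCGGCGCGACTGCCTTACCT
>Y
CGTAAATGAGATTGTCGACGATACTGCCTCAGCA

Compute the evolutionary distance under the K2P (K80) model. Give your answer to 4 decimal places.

0.2830

Of 34 sites, 2 differences are transitions and 6 are transversions, so P = 2/34 ≈ 0.058824 and Q = 6/34 ≈ 0.176471.
Under the Kimura two-parameter model, d = −½ ln(1 − 2P − Q) − ¼ ln(1 − 2Q).
1 − 2P − Q = 0.705881, giving −½ ln(0.705881) = 0.174154.
1 − 2Q = 0.647058, giving −¼ ln(0.647058) = 0.108830.
d = 0.174154 + 0.108830 = 0.282984.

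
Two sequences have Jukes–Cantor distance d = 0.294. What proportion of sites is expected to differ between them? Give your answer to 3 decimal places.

p = (3/4)(1 − e^(−4d/3)) = 0.75 × (1 − e^(-0.392)) = 0.75 × (1 − 0.675704) = 0.243222.

0.243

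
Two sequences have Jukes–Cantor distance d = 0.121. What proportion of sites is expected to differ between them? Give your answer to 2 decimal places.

p = (3/4)(1 − e^(−4d/3)) = 0.75 × (1 − e^(-0.161333)) = 0.75 × (1 − 0.851009) = 0.111743.

0.11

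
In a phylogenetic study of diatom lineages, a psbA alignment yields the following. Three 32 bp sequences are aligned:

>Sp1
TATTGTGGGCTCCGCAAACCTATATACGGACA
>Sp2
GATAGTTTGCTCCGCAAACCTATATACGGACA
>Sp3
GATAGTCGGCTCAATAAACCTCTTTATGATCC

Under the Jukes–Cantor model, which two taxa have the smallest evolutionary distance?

Sp1–Sp2: 4/32 differ, p = 0.125, d = 0.137.
Sp1–Sp3: 12/32 differ, p = 0.375, d = 0.520.
Sp2–Sp3: 11/32 differ, p = 0.344, d = 0.460.
The smallest distance is between Sp1 and Sp2.

Sp1 and Sp2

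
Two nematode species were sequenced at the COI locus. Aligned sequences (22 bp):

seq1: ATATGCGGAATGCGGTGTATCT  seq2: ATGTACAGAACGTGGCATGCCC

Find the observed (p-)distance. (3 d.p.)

The sequences differ at 10 of 22 positions (sites 3, 5, 7, 11, 13, 16, 17, 19, 20, 22).
p = 10/22 = 0.454545… ≈ 0.455 (to 3 d.p.).

0.455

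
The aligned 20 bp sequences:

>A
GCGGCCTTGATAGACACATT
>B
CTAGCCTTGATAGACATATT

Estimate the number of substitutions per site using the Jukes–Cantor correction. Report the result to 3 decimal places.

0.233

The sequences differ at 4 of 20 sites (1, 2, 3, 17), so p = 4/20 = 0.2.
d = −(3/4) ln(1 − 4p/3) = −0.75 ln(1 − 0.266667) = −0.75 ln(0.733333)
  = −0.75 × (-0.310155) = 0.232616 substitutions/site.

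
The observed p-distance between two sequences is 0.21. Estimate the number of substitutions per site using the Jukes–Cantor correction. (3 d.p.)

0.246

d = −(3/4) ln(1 − 4p/3) = −0.75 ln(1 − 0.28) = −0.75 ln(0.72)
  = −0.75 × (-0.328504) = 0.246378 substitutions/site.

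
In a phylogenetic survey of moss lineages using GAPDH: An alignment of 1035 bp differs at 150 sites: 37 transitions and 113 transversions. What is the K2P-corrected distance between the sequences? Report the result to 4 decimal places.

P = 37/1035 ≈ 0.035749 and Q = 113/1035 ≈ 0.109179.
Under the Kimura two-parameter model, d = −½ ln(1 − 2P − Q) − ¼ ln(1 − 2Q).
1 − 2P − Q = 0.819323, giving −½ ln(0.819323) = 0.099638.
1 − 2Q = 0.781642, giving −¼ ln(0.781642) = 0.061590.
d = 0.099638 + 0.061590 = 0.161228.

0.1612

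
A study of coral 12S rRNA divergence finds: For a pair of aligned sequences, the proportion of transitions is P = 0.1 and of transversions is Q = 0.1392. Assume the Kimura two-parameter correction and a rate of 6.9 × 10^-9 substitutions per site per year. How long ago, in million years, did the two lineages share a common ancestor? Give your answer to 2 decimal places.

20.92

Under the Kimura two-parameter model, d = −½ ln(1 − 2P − Q) − ¼ ln(1 − 2Q).
1 − 2P − Q = 0.6608, giving −½ ln(0.6608) = 0.207152.
1 − 2Q = 0.7216, giving −¼ ln(0.7216) = 0.081571.
d = 0.207152 + 0.081571 = 0.288723.
Under a molecular clock d = 2μt, so t = d/(2μ) = 0.288723 / (2 × 6.9 × 10^-9) = 20.92 million years.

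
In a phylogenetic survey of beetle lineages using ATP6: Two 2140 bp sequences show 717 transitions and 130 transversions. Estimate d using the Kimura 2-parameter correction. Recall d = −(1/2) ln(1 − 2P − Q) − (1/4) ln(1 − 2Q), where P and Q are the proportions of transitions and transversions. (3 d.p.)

0.689

P = 717/2140 ≈ 0.335047 and Q = 130/2140 ≈ 0.060748.
Under the Kimura two-parameter model, d = −½ ln(1 − 2P − Q) − ¼ ln(1 − 2Q).
1 − 2P − Q = 0.269158, giving −½ ln(0.269158) = 0.656228.
1 − 2Q = 0.878504, giving −¼ ln(0.878504) = 0.032384.
d = 0.656228 + 0.032384 = 0.688612.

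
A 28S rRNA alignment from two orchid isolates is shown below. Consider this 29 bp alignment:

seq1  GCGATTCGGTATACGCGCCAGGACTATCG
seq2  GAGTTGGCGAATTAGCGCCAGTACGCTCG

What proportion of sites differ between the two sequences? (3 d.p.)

The sequences differ at 11 of 29 positions.
p = 11/29 = 0.379310… ≈ 0.379 (to 3 d.p.).

0.379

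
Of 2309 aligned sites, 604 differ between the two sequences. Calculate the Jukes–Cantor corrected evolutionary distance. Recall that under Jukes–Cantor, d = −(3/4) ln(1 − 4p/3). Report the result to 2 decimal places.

0.32

p = 604/2309 ≈ 0.261585.
d = −(3/4) ln(1 − 4p/3) = −0.75 ln(1 − 0.34878) = −0.75 ln(0.65122)
  = −0.75 × (-0.428908) = 0.321681 substitutions/site.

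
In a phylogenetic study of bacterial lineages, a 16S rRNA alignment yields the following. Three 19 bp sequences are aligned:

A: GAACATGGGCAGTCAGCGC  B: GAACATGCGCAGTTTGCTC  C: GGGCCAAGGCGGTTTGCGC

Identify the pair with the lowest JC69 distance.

A–B: 4/19 differ, p = 0.211, d = 0.247.
A–C: 8/19 differ, p = 0.421, d = 0.618.
B–C: 8/19 differ, p = 0.421, d = 0.618.
The smallest distance is between A and B.

A and B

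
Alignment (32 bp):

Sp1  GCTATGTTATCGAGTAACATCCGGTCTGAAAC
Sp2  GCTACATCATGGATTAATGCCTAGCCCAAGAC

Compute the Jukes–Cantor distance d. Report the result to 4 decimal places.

The sequences differ at 14 of 32 sites, so p = 14/32 = 0.4375.
d = −(3/4) ln(1 − 4p/3) = −0.75 ln(1 − 0.583333) = −0.75 ln(0.416667)
  = −0.75 × (-0.875468) = 0.656601 substitutions/site.

0.6566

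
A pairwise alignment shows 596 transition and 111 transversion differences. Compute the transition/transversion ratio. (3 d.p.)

5.369

R = 596/111 = 5.369369… ≈ 5.369 (to 3 d.p.).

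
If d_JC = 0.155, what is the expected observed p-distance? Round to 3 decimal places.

0.140

p = (3/4)(1 − e^(−4d/3)) = 0.75 × (1 − e^(-0.206667)) = 0.75 × (1 − 0.813290) = 0.140033.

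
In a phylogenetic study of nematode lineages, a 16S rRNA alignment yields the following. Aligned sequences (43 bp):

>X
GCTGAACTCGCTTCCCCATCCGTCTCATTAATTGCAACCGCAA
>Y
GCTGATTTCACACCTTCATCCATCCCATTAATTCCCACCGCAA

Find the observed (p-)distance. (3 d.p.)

0.256

The sequences differ at 11 of 43 positions.
p = 11/43 = 0.255813… ≈ 0.256 (to 3 d.p.).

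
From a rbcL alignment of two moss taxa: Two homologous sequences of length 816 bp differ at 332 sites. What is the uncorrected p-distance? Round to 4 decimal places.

p = 332/816 = 0.406862… ≈ 0.4069 (to 4 d.p.).

0.4069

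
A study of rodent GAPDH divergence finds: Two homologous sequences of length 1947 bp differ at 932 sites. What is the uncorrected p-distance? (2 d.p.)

0.48

p = 932/1947 = 0.478685… ≈ 0.48 (to 2 d.p.).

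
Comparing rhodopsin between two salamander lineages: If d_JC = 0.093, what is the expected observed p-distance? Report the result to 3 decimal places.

p = (3/4)(1 − e^(−4d/3)) = 0.75 × (1 − e^(-0.124)) = 0.75 × (1 − 0.883380) = 0.087465.

0.087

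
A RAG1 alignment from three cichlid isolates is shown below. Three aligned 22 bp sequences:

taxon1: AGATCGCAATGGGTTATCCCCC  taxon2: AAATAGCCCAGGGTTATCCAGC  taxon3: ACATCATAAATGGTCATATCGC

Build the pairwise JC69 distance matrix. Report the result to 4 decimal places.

taxon1–taxon2: 7/22 sites differ → p ≈ 0.318182, d = −0.75 ln(1 − 0.424243) = 0.414052 ≈ 0.4141.
taxon1–taxon3: 9/22 sites differ → p ≈ 0.409091, d = −0.75 ln(1 − 0.545455) = 0.591344 ≈ 0.5913.
taxon2–taxon3: 11/22 sites differ → p = 0.5, d = −0.75 ln(1 − 0.666667) = 0.823960 ≈ 0.8240.

d(taxon1,taxon2) = 0.4141, d(taxon1,taxon3) = 0.5913, d(taxon2,taxon3) = 0.8240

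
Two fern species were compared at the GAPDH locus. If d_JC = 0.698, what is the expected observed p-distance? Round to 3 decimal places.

p = (3/4)(1 − e^(−4d/3)) = 0.75 × (1 − e^(-0.930667)) = 0.75 × (1 − 0.394291) = 0.454282.

0.454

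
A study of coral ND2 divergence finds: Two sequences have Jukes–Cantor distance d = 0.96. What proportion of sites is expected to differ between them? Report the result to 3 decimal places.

p = (3/4)(1 − e^(−4d/3)) = 0.75 × (1 − e^(-1.28)) = 0.75 × (1 − 0.278037) = 0.541472.

0.541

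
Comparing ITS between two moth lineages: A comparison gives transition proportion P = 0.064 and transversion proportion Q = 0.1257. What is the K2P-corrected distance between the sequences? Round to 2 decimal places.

Under the Kimura two-parameter model, d = −½ ln(1 − 2P − Q) − ¼ ln(1 − 2Q).
1 − 2P − Q = 0.7463, giving −½ ln(0.7463) = 0.146314.
1 − 2Q = 0.7486, giving −¼ ln(0.7486) = 0.072388.
d = 0.146314 + 0.072388 = 0.218702.

0.22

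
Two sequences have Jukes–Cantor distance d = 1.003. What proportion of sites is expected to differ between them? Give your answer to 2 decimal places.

p = (3/4)(1 − e^(−4d/3)) = 0.75 × (1 − e^(-1.337333)) = 0.75 × (1 − 0.262545) = 0.553091.

0.55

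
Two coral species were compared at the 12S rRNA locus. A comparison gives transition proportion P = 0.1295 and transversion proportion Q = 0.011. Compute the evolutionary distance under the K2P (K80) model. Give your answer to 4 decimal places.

0.1629

Under the Kimura two-parameter model, d = −½ ln(1 − 2P − Q) − ¼ ln(1 − 2Q).
1 − 2P − Q = 0.73, giving −½ ln(0.73) = 0.157355.
1 − 2Q = 0.978, giving −¼ ln(0.978) = 0.005561.
d = 0.157355 + 0.005561 = 0.162916.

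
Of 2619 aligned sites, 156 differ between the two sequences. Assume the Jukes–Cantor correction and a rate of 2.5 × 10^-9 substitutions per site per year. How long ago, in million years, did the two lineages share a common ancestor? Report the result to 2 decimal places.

p = 156/2619 ≈ 0.059565.
d = −(3/4) ln(1 − 4p/3) = −0.75 ln(1 − 0.07942) = −0.75 ln(0.92058)
  = −0.75 × (-0.082751) = 0.062063 substitutions/site.
Under a molecular clock d = 2μt, so t = d/(2μ) = 0.062063 / (2 × 2.5 × 10^-9) = 12.41 million years.

12.41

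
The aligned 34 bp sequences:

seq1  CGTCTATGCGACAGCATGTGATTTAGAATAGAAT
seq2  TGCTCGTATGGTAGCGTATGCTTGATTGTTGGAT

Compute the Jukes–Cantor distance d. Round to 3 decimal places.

The sequences differ at 18 of 34 sites, so p = 18/34 ≈ 0.529412.
d = −(3/4) ln(1 − 4p/3) = −0.75 ln(1 − 0.705883) = −0.75 ln(0.294117)
  = −0.75 × (-1.223778) = 0.917834 substitutions/site.

0.918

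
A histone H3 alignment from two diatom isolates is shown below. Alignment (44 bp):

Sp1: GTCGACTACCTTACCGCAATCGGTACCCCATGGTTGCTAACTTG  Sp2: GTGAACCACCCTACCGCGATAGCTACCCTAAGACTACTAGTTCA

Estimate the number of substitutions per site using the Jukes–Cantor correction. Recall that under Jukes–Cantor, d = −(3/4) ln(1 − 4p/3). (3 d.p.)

The sequences differ at 16 of 44 sites, so p = 16/44 ≈ 0.363636.
d = −(3/4) ln(1 − 4p/3) = −0.75 ln(1 − 0.484848) = −0.75 ln(0.515152)
  = −0.75 × (-0.663293) = 0.497470 substitutions/site.

0.497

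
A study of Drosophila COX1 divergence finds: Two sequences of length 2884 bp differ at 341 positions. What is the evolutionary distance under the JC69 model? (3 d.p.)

0.129

p = 341/2884 ≈ 0.118239.
d = −(3/4) ln(1 − 4p/3) = −0.75 ln(1 − 0.157652) = −0.75 ln(0.842348)
  = −0.75 × (-0.171562) = 0.128672 substitutions/site.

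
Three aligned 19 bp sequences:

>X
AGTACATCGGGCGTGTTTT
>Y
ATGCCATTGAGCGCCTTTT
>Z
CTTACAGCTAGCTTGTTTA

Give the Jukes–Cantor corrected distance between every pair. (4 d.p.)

d(X,Y) = 0.5068, d(X,Z) = 0.5068, d(Y,Z) = 0.9074

X–Y: 7/19 sites differ → p ≈ 0.368421, d = −0.75 ln(1 − 0.491228) = 0.506816 ≈ 0.5068.
X–Z: 7/19 sites differ → p ≈ 0.368421, d = −0.75 ln(1 − 0.491228) = 0.506816 ≈ 0.5068.
Y–Z: 10/19 sites differ → p ≈ 0.526316, d = −0.75 ln(1 − 0.701755) = 0.907380 ≈ 0.9074.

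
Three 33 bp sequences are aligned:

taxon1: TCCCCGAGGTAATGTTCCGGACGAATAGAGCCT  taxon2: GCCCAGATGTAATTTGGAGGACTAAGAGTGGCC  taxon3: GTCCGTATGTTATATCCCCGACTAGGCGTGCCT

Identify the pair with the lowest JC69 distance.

taxon1–taxon2: 12/33 differ, p = 0.364, d = 0.497.
taxon1–taxon3: 14/33 differ, p = 0.424, d = 0.625.
taxon2–taxon3: 13/33 differ, p = 0.394, d = 0.559.
The smallest distance is between taxon1 and taxon2.

taxon1 and taxon2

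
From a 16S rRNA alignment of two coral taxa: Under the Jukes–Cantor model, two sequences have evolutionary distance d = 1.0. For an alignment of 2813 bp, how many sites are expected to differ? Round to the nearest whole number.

Invert JC69: p = (3/4)(1 − e^(−4d/3)) = 0.75 × (1 − e^(-1.333333)) = 0.75 × (1 − 0.263597) = 0.552302.
Expected differing sites = pL ≈ 0.552302 × 2813 = 1553.625526 ≈ 1554.

1554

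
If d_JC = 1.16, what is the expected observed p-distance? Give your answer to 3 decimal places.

0.590

p = (3/4)(1 − e^(−4d/3)) = 0.75 × (1 − e^(-1.546667)) = 0.75 × (1 − 0.212957) = 0.590282.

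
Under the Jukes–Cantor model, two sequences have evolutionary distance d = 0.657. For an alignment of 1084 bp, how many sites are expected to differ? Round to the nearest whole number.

Invert JC69: p = (3/4)(1 − e^(−4d/3)) = 0.75 × (1 − e^(-0.876)) = 0.75 × (1 − 0.416445) = 0.437666.
Expected differing sites = pL ≈ 0.437666 × 1084 = 474.429944 ≈ 474.

474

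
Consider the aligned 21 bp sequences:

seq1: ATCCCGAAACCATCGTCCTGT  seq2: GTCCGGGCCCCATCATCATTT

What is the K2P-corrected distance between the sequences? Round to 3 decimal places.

Of 21 sites, 3 differences are transitions and 5 are transversions, so P = 3/21 ≈ 0.142857 and Q = 5/21 ≈ 0.238095.
Under the Kimura two-parameter model, d = −½ ln(1 − 2P − Q) − ¼ ln(1 − 2Q).
1 − 2P − Q = 0.476191, giving −½ ln(0.476191) = 0.370968.
1 − 2Q = 0.52381, giving −¼ ln(0.52381) = 0.161657.
d = 0.370968 + 0.161657 = 0.532625.

0.533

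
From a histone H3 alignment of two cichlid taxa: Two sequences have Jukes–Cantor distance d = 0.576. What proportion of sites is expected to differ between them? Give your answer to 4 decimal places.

p = (3/4)(1 − e^(−4d/3)) = 0.75 × (1 − e^(-0.768)) = 0.75 × (1 − 0.463940) = 0.402045.

0.4020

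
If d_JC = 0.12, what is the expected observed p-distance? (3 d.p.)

p = (3/4)(1 − e^(−4d/3)) = 0.75 × (1 − e^(-0.16)) = 0.75 × (1 − 0.852144) = 0.110892.

0.111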